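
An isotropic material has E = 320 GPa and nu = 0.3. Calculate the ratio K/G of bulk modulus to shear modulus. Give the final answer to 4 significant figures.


G = E / (2*(1+nu))
G = 320 / (2*(1+0.3)) = 123.077 GPa
K = E / (3*(1-2*nu))
K = 320 / (3*(1-2*0.3)) = 266.667 GPa
K/G = 266.667 / 123.077 = 2.167


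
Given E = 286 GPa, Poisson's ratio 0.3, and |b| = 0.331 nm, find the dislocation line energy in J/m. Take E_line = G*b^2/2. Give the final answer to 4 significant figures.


Step 1: G = E / (2*(1+nu))
G = 286 / (2*(1+0.3)) = 110 GPa = 1.1e+11 Pa
Step 2: E_line = G*b^2/2
b = 0.331 nm = 3.31e-10 m
E_line = 0.5 * 1.1e+11 * (3.31e-10)^2 = 6.026e-09 J/m


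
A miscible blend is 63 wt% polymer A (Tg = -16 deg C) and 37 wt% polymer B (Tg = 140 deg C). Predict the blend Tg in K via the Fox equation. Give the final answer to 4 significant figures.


1/Tg = w1/Tg1 + w2/Tg2 (in Kelvin)
Tg1 = 257.15 K, Tg2 = 413.15 K
1/Tg = 0.63/257.15 + 0.37/413.15
Tg = 298.9 K


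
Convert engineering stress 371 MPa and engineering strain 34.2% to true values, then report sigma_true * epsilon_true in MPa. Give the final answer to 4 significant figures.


sigma_true = sigma_eng * (1 + epsilon_eng)
sigma_true = 371 * (1 + 0.342) = 497.882 MPa
epsilon_true = ln(1 + epsilon_eng)
epsilon_true = ln(1 + 0.342) = 0.294161
sigma_true * epsilon_true = 497.882 * 0.294161 = 146.5 MPa


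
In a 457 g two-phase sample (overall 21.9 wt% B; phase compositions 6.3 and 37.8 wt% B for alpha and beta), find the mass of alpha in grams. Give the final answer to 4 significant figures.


f_alpha = (C_beta - C0) / (C_beta - C_alpha)
f_alpha = (37.8 - 21.9) / (37.8 - 6.3) = 0.504762
m_alpha = f_alpha * m_total = 0.504762 * 457 = 230.7 g


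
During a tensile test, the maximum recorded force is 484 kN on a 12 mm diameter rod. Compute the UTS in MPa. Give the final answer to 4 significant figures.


A0 = pi*(d/2)^2 = pi*(12/2)^2 = 113.097 mm^2
UTS = F_max / A0 = 484*1000 / 113.097
UTS = 4279 MPa


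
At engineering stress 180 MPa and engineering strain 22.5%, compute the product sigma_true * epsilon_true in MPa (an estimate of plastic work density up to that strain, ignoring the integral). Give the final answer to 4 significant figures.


sigma_true = sigma_eng * (1 + epsilon_eng)
sigma_true = 180 * (1 + 0.225) = 220.5 MPa
epsilon_true = ln(1 + epsilon_eng)
epsilon_true = ln(1 + 0.225) = 0.202941
sigma_true * epsilon_true = 220.5 * 0.202941 = 44.75 MPa


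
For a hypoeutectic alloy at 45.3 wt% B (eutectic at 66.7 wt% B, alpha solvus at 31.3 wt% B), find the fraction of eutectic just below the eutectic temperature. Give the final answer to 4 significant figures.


f_primary = (C_e - C0) / (C_e - C_alpha_max)
f_primary = (66.7 - 45.3) / (66.7 - 31.3)
f_primary = 0.60452
f_eutectic = 1 - 0.60452 = 0.3955


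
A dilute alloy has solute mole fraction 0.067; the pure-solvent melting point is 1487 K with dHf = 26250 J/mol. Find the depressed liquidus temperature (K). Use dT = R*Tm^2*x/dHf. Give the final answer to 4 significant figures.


dT = R*Tm^2*x / dHf
dT = 8.314 * 1487^2 * 0.067 / 26250
dT = 46.9221 K
T_new = 1487 - 46.9221 = 1440 K


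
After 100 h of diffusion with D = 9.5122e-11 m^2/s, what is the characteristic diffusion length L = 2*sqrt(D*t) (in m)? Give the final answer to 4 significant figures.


t = 100 hr = 360000 s
Diffusion length = 2*sqrt(D*t)
= 2*sqrt(9.5122e-11 * 360000)
= 0.0117 m


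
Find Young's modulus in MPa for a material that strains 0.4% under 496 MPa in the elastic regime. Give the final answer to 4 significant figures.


E = sigma / epsilon
epsilon = 0.4% = 4e-03
E = 496 / 4e-03
E = 124000 MPa


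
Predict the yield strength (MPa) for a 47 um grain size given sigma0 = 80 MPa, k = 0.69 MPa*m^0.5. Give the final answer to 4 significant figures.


sigma_y = sigma0 + k / sqrt(d)
d = 47 um = 4.7e-05 m
sigma_y = 80 + 0.69 / sqrt(4.7e-05)
sigma_y = 180.6 MPa


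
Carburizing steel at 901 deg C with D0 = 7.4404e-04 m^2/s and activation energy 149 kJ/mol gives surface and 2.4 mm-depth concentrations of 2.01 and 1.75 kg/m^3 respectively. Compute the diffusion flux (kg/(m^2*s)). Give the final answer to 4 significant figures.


Step 1: D = D0 * exp(-Qd/(R*T))
T = 901 + 273.15 = 1174.15 K
D = 7.4404e-04 * exp(-149e3 / (8.314 * 1174.15)) = 1.7489e-10 m^2/s
Step 2: J = D * (C1 - C2) / dx
J = 1.7489e-10 * (2.01 - 1.75) / 2.4e-03
J = 1.895e-08 kg/(m^2*s)


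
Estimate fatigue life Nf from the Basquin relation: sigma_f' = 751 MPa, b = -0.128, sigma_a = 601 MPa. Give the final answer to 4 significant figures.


sigma_a = sigma_f' * (2*Nf)^b
2*Nf = (sigma_a / sigma_f')^(1/b)
2*Nf = (601 / 751)^(1/-0.128)
2*Nf = 5.70138
Nf = 2.851 cycles


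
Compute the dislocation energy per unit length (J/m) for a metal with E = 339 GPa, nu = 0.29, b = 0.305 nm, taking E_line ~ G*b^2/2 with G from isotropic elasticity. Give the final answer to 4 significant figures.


Step 1: G = E / (2*(1+nu))
G = 339 / (2*(1+0.29)) = 131.395 GPa = 1.31395e+11 Pa
Step 2: E_line = G*b^2/2
b = 0.305 nm = 3.05e-10 m
E_line = 0.5 * 1.31395e+11 * (3.05e-10)^2 = 6.112e-09 J/m


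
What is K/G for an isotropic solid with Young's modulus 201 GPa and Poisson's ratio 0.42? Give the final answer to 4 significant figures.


G = E / (2*(1+nu))
G = 201 / (2*(1+0.42)) = 70.7746 GPa
K = E / (3*(1-2*nu))
K = 201 / (3*(1-2*0.42)) = 418.75 GPa
K/G = 418.75 / 70.7746 = 5.917


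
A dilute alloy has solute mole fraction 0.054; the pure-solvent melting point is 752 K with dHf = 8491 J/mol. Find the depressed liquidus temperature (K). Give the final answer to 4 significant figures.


dT = R*Tm^2*x / dHf
dT = 8.314 * 752^2 * 0.054 / 8491
dT = 29.9006 K
T_new = 752 - 29.9006 = 722.1 K


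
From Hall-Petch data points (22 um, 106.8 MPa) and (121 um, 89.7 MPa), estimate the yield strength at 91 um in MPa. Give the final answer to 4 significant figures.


sigma_y = sigma0 + k / sqrt(d)
1/sqrt(d1) = 1/sqrt(2.2e-05) = 213.201;  1/sqrt(d2) = 90.9091
k = (sigma1 - sigma2) / (1/sqrt(d1) - 1/sqrt(d2)) = (106.8 - 89.7) / (213.201 - 90.9091) = 0.13983 MPa*m^0.5
sigma0 = sigma1 - k/sqrt(d1) = 106.8 - 0.13983*213.201 = 76.9882 MPa
sigma_y(d3) = 76.9882 + 0.13983 / sqrt(9.1e-05) = 91.65 MPa


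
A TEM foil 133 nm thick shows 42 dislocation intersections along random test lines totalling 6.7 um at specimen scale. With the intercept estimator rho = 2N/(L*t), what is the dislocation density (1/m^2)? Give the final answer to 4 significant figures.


rho = 2N / (L * t)
L = 6.7 um = 6.7e-06 m, t = 133 nm = 1.33e-07 m
rho = 2 * 42 / (6.7e-06 * 1.33e-07)
rho = 9.427e+13 1/m^2


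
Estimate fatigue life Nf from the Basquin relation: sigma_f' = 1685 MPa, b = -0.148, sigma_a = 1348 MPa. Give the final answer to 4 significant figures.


sigma_a = sigma_f' * (2*Nf)^b
2*Nf = (sigma_a / sigma_f')^(1/b)
2*Nf = (1348 / 1685)^(1/-0.148)
2*Nf = 4.51645
Nf = 2.258 cycles


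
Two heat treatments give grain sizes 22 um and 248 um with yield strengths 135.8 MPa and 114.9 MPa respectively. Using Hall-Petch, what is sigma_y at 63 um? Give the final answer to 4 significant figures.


sigma_y = sigma0 + k / sqrt(d)
1/sqrt(d1) = 1/sqrt(2.2e-05) = 213.201;  1/sqrt(d2) = 63.5001
k = (sigma1 - sigma2) / (1/sqrt(d1) - 1/sqrt(d2)) = (135.8 - 114.9) / (213.201 - 63.5001) = 0.139612 MPa*m^0.5
sigma0 = sigma1 - k/sqrt(d1) = 135.8 - 0.139612*213.201 = 106.035 MPa
sigma_y(d3) = 106.035 + 0.139612 / sqrt(6.3e-05) = 123.6 MPa


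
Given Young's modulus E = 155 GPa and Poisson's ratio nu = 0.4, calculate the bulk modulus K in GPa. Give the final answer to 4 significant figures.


K = E / (3*(1-2*nu))
K = 155 / (3*(1-2*0.4))
K = 258.3 GPa


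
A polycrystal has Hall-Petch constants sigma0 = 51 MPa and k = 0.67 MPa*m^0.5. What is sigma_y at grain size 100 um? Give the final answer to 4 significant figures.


sigma_y = sigma0 + k / sqrt(d)
d = 100 um = 1e-04 m
sigma_y = 51 + 0.67 / sqrt(1e-04)
sigma_y = 118 MPa


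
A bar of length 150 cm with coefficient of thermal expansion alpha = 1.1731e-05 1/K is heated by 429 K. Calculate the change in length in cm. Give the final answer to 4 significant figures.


dL = L0 * alpha * dT
dL = 150 * 1.1731e-05 * 429
dL = 0.7549 cm


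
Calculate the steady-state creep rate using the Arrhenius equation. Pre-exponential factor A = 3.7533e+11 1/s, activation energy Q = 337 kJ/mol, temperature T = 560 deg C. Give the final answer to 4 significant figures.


rate = A * exp(-Q / (R*T))
T = 560 + 273.15 = 833.15 K
rate = 3.7533e+11 * exp(-337e3 / (8.314 * 833.15))
rate = 2.788e-10 1/s


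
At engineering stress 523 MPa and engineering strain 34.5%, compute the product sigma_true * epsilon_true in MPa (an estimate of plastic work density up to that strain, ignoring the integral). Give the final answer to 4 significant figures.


sigma_true = sigma_eng * (1 + epsilon_eng)
sigma_true = 523 * (1 + 0.345) = 703.435 MPa
epsilon_true = ln(1 + epsilon_eng)
epsilon_true = ln(1 + 0.345) = 0.296394
sigma_true * epsilon_true = 703.435 * 0.296394 = 208.5 MPa


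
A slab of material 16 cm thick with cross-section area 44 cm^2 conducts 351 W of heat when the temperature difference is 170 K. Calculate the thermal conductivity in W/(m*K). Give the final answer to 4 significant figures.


k = Q*L / (A*dT)
L = 0.16 m, A = 4.4e-03 m^2
k = 351 * 0.16 / (4.4e-03 * 170)
k = 75.08 W/(m*K)


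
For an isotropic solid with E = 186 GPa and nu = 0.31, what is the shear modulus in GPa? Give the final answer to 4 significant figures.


G = E / (2*(1+nu))
G = 186 / (2*(1+0.31))
G = 70.99 GPa


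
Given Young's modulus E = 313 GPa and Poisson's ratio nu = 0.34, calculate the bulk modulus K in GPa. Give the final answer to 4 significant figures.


K = E / (3*(1-2*nu))
K = 313 / (3*(1-2*0.34))
K = 326 GPa


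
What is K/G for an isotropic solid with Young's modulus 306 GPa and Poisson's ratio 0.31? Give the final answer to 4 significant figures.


G = E / (2*(1+nu))
G = 306 / (2*(1+0.31)) = 116.794 GPa
K = E / (3*(1-2*nu))
K = 306 / (3*(1-2*0.31)) = 268.421 GPa
K/G = 268.421 / 116.794 = 2.298


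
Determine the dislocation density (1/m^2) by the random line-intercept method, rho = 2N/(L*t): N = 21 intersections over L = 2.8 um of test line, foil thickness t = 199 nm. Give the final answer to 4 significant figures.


rho = 2N / (L * t)
L = 2.8 um = 2.8e-06 m, t = 199 nm = 1.99e-07 m
rho = 2 * 21 / (2.8e-06 * 1.99e-07)
rho = 7.538e+13 1/m^2


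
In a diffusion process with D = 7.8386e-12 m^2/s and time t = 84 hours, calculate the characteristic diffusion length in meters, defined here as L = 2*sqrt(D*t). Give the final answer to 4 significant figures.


t = 84 hr = 302400 s
Diffusion length = 2*sqrt(D*t)
= 2*sqrt(7.8386e-12 * 302400)
= 3.079e-03 m


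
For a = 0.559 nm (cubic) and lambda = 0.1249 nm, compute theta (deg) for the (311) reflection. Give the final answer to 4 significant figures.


d = a / sqrt(h^2+k^2+l^2)
d = 0.559 / sqrt(11) = 0.168545 nm
lambda = 2*d*sin(theta)  =>  sin(theta) = lambda / (2*d)
sin(theta) = 0.1249 / (2 * 0.168545) = 0.370525
theta = 21.75 deg


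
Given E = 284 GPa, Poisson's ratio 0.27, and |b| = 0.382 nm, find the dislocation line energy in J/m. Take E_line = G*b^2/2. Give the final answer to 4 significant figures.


Step 1: G = E / (2*(1+nu))
G = 284 / (2*(1+0.27)) = 111.811 GPa = 1.11811e+11 Pa
Step 2: E_line = G*b^2/2
b = 0.382 nm = 3.82e-10 m
E_line = 0.5 * 1.11811e+11 * (3.82e-10)^2 = 8.158e-09 J/m


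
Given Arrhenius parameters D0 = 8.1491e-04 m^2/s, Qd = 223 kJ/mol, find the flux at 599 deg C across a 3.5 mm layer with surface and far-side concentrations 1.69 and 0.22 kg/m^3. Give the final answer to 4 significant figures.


Step 1: D = D0 * exp(-Qd/(R*T))
T = 599 + 273.15 = 872.15 K
D = 8.1491e-04 * exp(-223e3 / (8.314 * 872.15)) = 3.58719e-17 m^2/s
Step 2: J = D * (C1 - C2) / dx
J = 3.58719e-17 * (1.69 - 0.22) / 3.5e-03
J = 1.507e-14 kg/(m^2*s)


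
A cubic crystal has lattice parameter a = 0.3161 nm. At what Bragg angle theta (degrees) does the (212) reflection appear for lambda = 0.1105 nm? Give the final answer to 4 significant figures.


d = a / sqrt(h^2+k^2+l^2)
d = 0.3161 / sqrt(9) = 0.105367 nm
lambda = 2*d*sin(theta)  =>  sin(theta) = lambda / (2*d)
sin(theta) = 0.1105 / (2 * 0.105367) = 0.524359
theta = 31.63 deg


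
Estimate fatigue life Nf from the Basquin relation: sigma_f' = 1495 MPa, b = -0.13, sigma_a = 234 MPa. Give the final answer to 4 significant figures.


sigma_a = sigma_f' * (2*Nf)^b
2*Nf = (sigma_a / sigma_f')^(1/b)
2*Nf = (234 / 1495)^(1/-0.13)
2*Nf = 1.56884e+06
Nf = 784400 cycles


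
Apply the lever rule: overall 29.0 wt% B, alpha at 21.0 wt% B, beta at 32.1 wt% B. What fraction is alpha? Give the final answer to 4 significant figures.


f_alpha = (C_beta - C0) / (C_beta - C_alpha)
f_alpha = (32.1 - 29.0) / (32.1 - 21.0)
f_alpha = 0.2793


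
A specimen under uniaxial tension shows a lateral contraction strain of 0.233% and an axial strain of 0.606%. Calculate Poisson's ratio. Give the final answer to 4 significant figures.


nu = -epsilon_lat / epsilon_axial
Lateral strain is contraction (negative), so using magnitudes:
nu = 0.233 / 0.606
nu = 0.3845


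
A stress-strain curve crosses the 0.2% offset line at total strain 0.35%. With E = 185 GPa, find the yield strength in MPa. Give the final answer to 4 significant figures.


Offset strain = 0.002
Elastic strain at yield = total_strain - offset = 3.5e-03 - 0.002 = 1.5e-03
sigma_y = E * elastic_strain = 185000 * 1.5e-03
sigma_y = 277.5 MPa


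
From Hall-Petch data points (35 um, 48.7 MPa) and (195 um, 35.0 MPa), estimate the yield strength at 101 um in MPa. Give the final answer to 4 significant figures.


sigma_y = sigma0 + k / sqrt(d)
1/sqrt(d1) = 1/sqrt(3.5e-05) = 169.031;  1/sqrt(d2) = 71.6115
k = (sigma1 - sigma2) / (1/sqrt(d1) - 1/sqrt(d2)) = (48.7 - 35.0) / (169.031 - 71.6115) = 0.140629 MPa*m^0.5
sigma0 = sigma1 - k/sqrt(d1) = 48.7 - 0.140629*169.031 = 24.9293 MPa
sigma_y(d3) = 24.9293 + 0.140629 / sqrt(1.01e-04) = 38.92 MPa


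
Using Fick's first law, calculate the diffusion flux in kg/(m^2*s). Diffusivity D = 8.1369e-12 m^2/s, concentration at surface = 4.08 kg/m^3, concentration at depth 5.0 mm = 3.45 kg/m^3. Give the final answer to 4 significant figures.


J = -D * (dC/dx) = D * (C1 - C2) / dx
J = 8.1369e-12 * (4.08 - 3.45) / 5e-03
J = 1.025e-09 kg/(m^2*s)


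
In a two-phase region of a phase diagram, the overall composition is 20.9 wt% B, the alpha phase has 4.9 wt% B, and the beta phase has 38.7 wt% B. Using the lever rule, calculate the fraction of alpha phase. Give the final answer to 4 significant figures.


f_alpha = (C_beta - C0) / (C_beta - C_alpha)
f_alpha = (38.7 - 20.9) / (38.7 - 4.9)
f_alpha = 0.5266


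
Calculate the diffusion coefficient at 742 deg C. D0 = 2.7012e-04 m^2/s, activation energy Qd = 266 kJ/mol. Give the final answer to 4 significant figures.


D = D0 * exp(-Qd / (R*T))
T = 1015.15 K
D = 2.7012e-04 * exp(-266e3 / (8.314 * 1015.15))
D = 5.546e-18 m^2/s


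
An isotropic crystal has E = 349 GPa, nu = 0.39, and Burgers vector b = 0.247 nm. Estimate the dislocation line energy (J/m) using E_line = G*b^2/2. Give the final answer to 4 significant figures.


Step 1: G = E / (2*(1+nu))
G = 349 / (2*(1+0.39)) = 125.54 GPa = 1.2554e+11 Pa
Step 2: E_line = G*b^2/2
b = 0.247 nm = 2.47e-10 m
E_line = 0.5 * 1.2554e+11 * (2.47e-10)^2 = 3.83e-09 J/m


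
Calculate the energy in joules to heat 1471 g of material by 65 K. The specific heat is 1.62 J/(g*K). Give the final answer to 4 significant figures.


Q = m * cp * dT
Q = 1471 * 1.62 * 65
Q = 154900 J


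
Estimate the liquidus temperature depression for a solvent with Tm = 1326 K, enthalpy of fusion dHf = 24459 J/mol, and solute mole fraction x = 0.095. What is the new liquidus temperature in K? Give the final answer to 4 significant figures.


dT = R*Tm^2*x / dHf
dT = 8.314 * 1326^2 * 0.095 / 24459
dT = 56.7782 K
T_new = 1326 - 56.7782 = 1269 K


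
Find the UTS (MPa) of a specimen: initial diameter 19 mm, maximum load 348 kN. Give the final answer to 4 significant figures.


A0 = pi*(d/2)^2 = pi*(19/2)^2 = 283.529 mm^2
UTS = F_max / A0 = 348*1000 / 283.529
UTS = 1227 MPa


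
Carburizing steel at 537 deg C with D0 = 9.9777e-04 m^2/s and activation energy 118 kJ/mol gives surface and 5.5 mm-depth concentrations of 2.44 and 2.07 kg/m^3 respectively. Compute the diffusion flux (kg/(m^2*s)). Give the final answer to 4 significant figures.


Step 1: D = D0 * exp(-Qd/(R*T))
T = 537 + 273.15 = 810.15 K
D = 9.9777e-04 * exp(-118e3 / (8.314 * 810.15)) = 2.45852e-11 m^2/s
Step 2: J = D * (C1 - C2) / dx
J = 2.45852e-11 * (2.44 - 2.07) / 5.5e-03
J = 1.654e-09 kg/(m^2*s)


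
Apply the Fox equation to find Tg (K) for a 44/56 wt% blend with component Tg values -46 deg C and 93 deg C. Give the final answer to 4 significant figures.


1/Tg = w1/Tg1 + w2/Tg2 (in Kelvin)
Tg1 = 227.15 K, Tg2 = 366.15 K
1/Tg = 0.44/227.15 + 0.56/366.15
Tg = 288.5 K


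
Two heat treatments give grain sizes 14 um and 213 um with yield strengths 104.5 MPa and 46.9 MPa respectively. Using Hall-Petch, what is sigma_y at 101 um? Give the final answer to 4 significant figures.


sigma_y = sigma0 + k / sqrt(d)
1/sqrt(d1) = 1/sqrt(1.4e-05) = 267.261;  1/sqrt(d2) = 68.5189
k = (sigma1 - sigma2) / (1/sqrt(d1) - 1/sqrt(d2)) = (104.5 - 46.9) / (267.261 - 68.5189) = 0.289822 MPa*m^0.5
sigma0 = sigma1 - k/sqrt(d1) = 104.5 - 0.289822*267.261 = 27.0417 MPa
sigma_y(d3) = 27.0417 + 0.289822 / sqrt(1.01e-04) = 55.88 MPa


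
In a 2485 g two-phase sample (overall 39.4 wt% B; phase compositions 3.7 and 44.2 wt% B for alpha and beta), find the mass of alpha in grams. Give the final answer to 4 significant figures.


f_alpha = (C_beta - C0) / (C_beta - C_alpha)
f_alpha = (44.2 - 39.4) / (44.2 - 3.7) = 0.118519
m_alpha = f_alpha * m_total = 0.118519 * 2485 = 294.5 g


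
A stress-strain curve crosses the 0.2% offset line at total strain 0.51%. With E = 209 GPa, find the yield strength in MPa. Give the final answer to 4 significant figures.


Offset strain = 0.002
Elastic strain at yield = total_strain - offset = 5.1e-03 - 0.002 = 3.1e-03
sigma_y = E * elastic_strain = 209000 * 3.1e-03
sigma_y = 647.9 MPa


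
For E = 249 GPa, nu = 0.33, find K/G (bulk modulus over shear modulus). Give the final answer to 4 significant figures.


G = E / (2*(1+nu))
G = 249 / (2*(1+0.33)) = 93.609 GPa
K = E / (3*(1-2*nu))
K = 249 / (3*(1-2*0.33)) = 244.118 GPa
K/G = 244.118 / 93.609 = 2.608


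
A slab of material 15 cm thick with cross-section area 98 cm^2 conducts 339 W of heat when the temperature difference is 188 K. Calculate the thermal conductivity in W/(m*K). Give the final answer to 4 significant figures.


k = Q*L / (A*dT)
L = 0.15 m, A = 9.8e-03 m^2
k = 339 * 0.15 / (9.8e-03 * 188)
k = 27.6 W/(m*K)


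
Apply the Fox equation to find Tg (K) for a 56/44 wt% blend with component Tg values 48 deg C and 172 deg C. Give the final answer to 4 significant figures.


1/Tg = w1/Tg1 + w2/Tg2 (in Kelvin)
Tg1 = 321.15 K, Tg2 = 445.15 K
1/Tg = 0.56/321.15 + 0.44/445.15
Tg = 366 K


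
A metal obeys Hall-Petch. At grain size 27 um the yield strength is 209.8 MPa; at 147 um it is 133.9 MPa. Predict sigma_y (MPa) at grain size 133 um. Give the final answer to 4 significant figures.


sigma_y = sigma0 + k / sqrt(d)
1/sqrt(d1) = 1/sqrt(2.7e-05) = 192.45;  1/sqrt(d2) = 82.4786
k = (sigma1 - sigma2) / (1/sqrt(d1) - 1/sqrt(d2)) = (209.8 - 133.9) / (192.45 - 82.4786) = 0.690179 MPa*m^0.5
sigma0 = sigma1 - k/sqrt(d1) = 209.8 - 0.690179*192.45 = 76.975 MPa
sigma_y(d3) = 76.975 + 0.690179 / sqrt(1.33e-04) = 136.8 MPa


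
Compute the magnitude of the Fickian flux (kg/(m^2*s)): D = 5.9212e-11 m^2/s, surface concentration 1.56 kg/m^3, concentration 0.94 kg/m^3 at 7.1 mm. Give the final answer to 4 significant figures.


J = -D * (dC/dx) = D * (C1 - C2) / dx
J = 5.9212e-11 * (1.56 - 0.94) / 7.1e-03
J = 5.171e-09 kg/(m^2*s)


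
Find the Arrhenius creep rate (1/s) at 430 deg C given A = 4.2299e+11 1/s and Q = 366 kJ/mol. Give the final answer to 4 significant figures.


rate = A * exp(-Q / (R*T))
T = 430 + 273.15 = 703.15 K
rate = 4.2299e+11 * exp(-366e3 / (8.314 * 703.15))
rate = 2.732e-16 1/s


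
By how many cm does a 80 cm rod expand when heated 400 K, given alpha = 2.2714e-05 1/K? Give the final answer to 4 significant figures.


dL = L0 * alpha * dT
dL = 80 * 2.2714e-05 * 400
dL = 0.7268 cm


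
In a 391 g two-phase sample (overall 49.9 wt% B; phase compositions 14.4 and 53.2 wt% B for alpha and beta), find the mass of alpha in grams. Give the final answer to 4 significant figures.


f_alpha = (C_beta - C0) / (C_beta - C_alpha)
f_alpha = (53.2 - 49.9) / (53.2 - 14.4) = 0.0850515
m_alpha = f_alpha * m_total = 0.0850515 * 391 = 33.26 g


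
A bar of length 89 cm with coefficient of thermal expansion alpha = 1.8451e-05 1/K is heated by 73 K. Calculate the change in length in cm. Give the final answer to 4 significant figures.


dL = L0 * alpha * dT
dL = 89 * 1.8451e-05 * 73
dL = 0.1199 cm


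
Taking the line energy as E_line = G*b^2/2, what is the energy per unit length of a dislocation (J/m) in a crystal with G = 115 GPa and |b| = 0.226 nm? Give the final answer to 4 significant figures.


E = G*b^2/2
b = 0.226 nm = 2.26e-10 m
G = 115 GPa = 1.15e+11 Pa
E = 0.5 * 1.15e+11 * (2.26e-10)^2
E = 2.937e-09 J/m


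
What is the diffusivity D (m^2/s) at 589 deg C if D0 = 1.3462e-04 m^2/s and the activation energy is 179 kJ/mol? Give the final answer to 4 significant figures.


D = D0 * exp(-Qd / (R*T))
T = 862.15 K
D = 1.3462e-04 * exp(-179e3 / (8.314 * 862.15))
D = 1.922e-15 m^2/s


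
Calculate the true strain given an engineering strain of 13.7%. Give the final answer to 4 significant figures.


epsilon_true = ln(1 + epsilon_eng)
epsilon_true = ln(1 + 0.137)
epsilon_true = 0.1284


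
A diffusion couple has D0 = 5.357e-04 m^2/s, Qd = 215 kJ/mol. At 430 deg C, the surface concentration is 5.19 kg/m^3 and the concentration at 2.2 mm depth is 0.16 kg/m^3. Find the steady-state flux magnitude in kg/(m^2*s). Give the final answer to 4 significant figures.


Step 1: D = D0 * exp(-Qd/(R*T))
T = 430 + 273.15 = 703.15 K
D = 5.357e-04 * exp(-215e3 / (8.314 * 703.15)) = 5.71111e-20 m^2/s
Step 2: J = D * (C1 - C2) / dx
J = 5.71111e-20 * (5.19 - 0.16) / 2.2e-03
J = 1.306e-16 kg/(m^2*s)


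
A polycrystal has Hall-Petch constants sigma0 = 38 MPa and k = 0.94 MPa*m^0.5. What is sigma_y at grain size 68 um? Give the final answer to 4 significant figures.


sigma_y = sigma0 + k / sqrt(d)
d = 68 um = 6.8e-05 m
sigma_y = 38 + 0.94 / sqrt(6.8e-05)
sigma_y = 152 MPa


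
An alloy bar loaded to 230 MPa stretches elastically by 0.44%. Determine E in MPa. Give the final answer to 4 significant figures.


E = sigma / epsilon
epsilon = 0.44% = 4.4e-03
E = 230 / 4.4e-03
E = 52270 MPa


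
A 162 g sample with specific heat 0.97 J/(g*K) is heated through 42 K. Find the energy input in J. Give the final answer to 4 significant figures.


Q = m * cp * dT
Q = 162 * 0.97 * 42
Q = 6600 J


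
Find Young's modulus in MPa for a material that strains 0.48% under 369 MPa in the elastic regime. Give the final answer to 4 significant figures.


E = sigma / epsilon
epsilon = 0.48% = 4.8e-03
E = 369 / 4.8e-03
E = 76880 MPa


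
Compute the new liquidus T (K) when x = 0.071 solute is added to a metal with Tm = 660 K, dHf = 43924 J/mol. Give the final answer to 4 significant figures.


dT = R*Tm^2*x / dHf
dT = 8.314 * 660^2 * 0.071 / 43924
dT = 5.85402 K
T_new = 660 - 5.85402 = 654.1 K


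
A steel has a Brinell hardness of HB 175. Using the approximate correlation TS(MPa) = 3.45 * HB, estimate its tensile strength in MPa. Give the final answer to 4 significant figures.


TS (MPa) = 3.45 * HB
TS = 3.45 * 175
TS = 603.8 MPa


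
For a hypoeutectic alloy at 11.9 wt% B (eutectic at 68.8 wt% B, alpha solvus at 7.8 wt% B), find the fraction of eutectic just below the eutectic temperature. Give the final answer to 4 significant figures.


f_primary = (C_e - C0) / (C_e - C_alpha_max)
f_primary = (68.8 - 11.9) / (68.8 - 7.8)
f_primary = 0.932787
f_eutectic = 1 - 0.932787 = 0.06721


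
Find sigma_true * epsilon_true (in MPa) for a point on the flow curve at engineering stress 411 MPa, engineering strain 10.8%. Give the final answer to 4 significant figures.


sigma_true = sigma_eng * (1 + epsilon_eng)
sigma_true = 411 * (1 + 0.108) = 455.388 MPa
epsilon_true = ln(1 + epsilon_eng)
epsilon_true = ln(1 + 0.108) = 0.102557
sigma_true * epsilon_true = 455.388 * 0.102557 = 46.7 MPa


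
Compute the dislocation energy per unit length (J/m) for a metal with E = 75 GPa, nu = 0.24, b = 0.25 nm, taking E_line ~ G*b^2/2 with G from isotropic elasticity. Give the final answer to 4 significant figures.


Step 1: G = E / (2*(1+nu))
G = 75 / (2*(1+0.24)) = 30.2419 GPa = 3.02419e+10 Pa
Step 2: E_line = G*b^2/2
b = 0.25 nm = 2.5e-10 m
E_line = 0.5 * 3.02419e+10 * (2.5e-10)^2 = 9.451e-10 J/m


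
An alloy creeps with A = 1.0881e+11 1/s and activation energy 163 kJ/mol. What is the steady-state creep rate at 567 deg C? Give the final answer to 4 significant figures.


rate = A * exp(-Q / (R*T))
T = 567 + 273.15 = 840.15 K
rate = 1.0881e+11 * exp(-163e3 / (8.314 * 840.15))
rate = 7.982 1/s


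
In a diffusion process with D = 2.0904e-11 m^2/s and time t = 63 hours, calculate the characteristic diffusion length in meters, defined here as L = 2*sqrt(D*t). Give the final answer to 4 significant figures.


t = 63 hr = 226800 s
Diffusion length = 2*sqrt(D*t)
= 2*sqrt(2.0904e-11 * 226800)
= 4.355e-03 m


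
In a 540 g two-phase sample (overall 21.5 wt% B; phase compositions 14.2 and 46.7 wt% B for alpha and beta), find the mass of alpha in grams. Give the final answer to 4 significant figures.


f_alpha = (C_beta - C0) / (C_beta - C_alpha)
f_alpha = (46.7 - 21.5) / (46.7 - 14.2) = 0.775385
m_alpha = f_alpha * m_total = 0.775385 * 540 = 418.7 g


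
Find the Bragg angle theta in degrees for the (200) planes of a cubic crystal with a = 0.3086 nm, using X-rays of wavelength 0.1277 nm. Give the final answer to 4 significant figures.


d = a / sqrt(h^2+k^2+l^2)
d = 0.3086 / sqrt(4) = 0.1543 nm
lambda = 2*d*sin(theta)  =>  sin(theta) = lambda / (2*d)
sin(theta) = 0.1277 / (2 * 0.1543) = 0.413804
theta = 24.44 deg


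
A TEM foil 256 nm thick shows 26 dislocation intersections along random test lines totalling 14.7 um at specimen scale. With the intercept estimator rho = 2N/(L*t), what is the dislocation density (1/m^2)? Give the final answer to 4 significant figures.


rho = 2N / (L * t)
L = 14.7 um = 1.47e-05 m, t = 256 nm = 2.56e-07 m
rho = 2 * 26 / (1.47e-05 * 2.56e-07)
rho = 1.382e+13 1/m^2


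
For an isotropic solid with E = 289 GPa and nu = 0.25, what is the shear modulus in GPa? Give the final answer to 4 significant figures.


G = E / (2*(1+nu))
G = 289 / (2*(1+0.25))
G = 115.6 GPa


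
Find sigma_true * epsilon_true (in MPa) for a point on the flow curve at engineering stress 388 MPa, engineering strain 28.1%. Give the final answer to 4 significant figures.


sigma_true = sigma_eng * (1 + epsilon_eng)
sigma_true = 388 * (1 + 0.281) = 497.028 MPa
epsilon_true = ln(1 + epsilon_eng)
epsilon_true = ln(1 + 0.281) = 0.247641
sigma_true * epsilon_true = 497.028 * 0.247641 = 123.1 MPa


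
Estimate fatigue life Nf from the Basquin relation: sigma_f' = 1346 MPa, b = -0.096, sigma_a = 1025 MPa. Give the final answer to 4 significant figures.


sigma_a = sigma_f' * (2*Nf)^b
2*Nf = (sigma_a / sigma_f')^(1/b)
2*Nf = (1025 / 1346)^(1/-0.096)
2*Nf = 17.081
Nf = 8.54 cycles


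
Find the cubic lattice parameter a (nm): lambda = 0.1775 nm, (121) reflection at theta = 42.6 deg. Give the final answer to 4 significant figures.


d = lambda / (2*sin(theta))
d = 0.1775 / (2*sin(42.6 deg))
d = 0.131117 nm
a = d * sqrt(h^2+k^2+l^2) = 0.131117 * sqrt(6)
a = 0.3212 nm


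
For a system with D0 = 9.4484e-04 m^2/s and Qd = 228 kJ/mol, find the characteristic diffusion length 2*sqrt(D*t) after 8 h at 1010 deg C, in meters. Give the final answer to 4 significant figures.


Step 1: D = D0 * exp(-Qd/(R*T))
T = 1283.15 K
D = 9.4484e-04 * exp(-228e3 / (8.314 * 1283.15)) = 4.9382e-13 m^2/s
Step 2: L = 2*sqrt(D*t)
t = 8 h = 28800 s
L = 2*sqrt(4.9382e-13 * 28800) = 2.385e-04 m


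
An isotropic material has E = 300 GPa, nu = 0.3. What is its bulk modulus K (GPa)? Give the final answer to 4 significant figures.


K = E / (3*(1-2*nu))
K = 300 / (3*(1-2*0.3))
K = 250 GPa


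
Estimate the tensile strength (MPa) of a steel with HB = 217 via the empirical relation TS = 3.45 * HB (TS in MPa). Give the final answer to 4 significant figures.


TS (MPa) = 3.45 * HB
TS = 3.45 * 217
TS = 748.7 MPa


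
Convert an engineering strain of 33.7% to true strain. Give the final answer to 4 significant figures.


epsilon_true = ln(1 + epsilon_eng)
epsilon_true = ln(1 + 0.337)
epsilon_true = 0.2904


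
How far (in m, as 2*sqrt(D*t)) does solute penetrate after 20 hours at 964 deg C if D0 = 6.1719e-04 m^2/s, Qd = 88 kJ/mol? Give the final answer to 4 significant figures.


Step 1: D = D0 * exp(-Qd/(R*T))
T = 1237.15 K
D = 6.1719e-04 * exp(-88e3 / (8.314 * 1237.15)) = 1.18787e-07 m^2/s
Step 2: L = 2*sqrt(D*t)
t = 20 h = 72000 s
L = 2*sqrt(1.18787e-07 * 72000) = 0.185 m


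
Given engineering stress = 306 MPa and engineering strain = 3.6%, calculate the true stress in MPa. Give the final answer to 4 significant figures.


sigma_true = sigma_eng * (1 + epsilon_eng)
sigma_true = 306 * (1 + 0.036)
sigma_true = 317 MPa


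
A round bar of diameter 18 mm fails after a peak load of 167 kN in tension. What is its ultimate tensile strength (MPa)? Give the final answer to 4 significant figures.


A0 = pi*(d/2)^2 = pi*(18/2)^2 = 254.469 mm^2
UTS = F_max / A0 = 167*1000 / 254.469
UTS = 656.3 MPa


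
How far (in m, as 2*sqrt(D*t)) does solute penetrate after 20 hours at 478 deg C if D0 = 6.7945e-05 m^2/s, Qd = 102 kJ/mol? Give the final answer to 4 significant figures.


Step 1: D = D0 * exp(-Qd/(R*T))
T = 751.15 K
D = 6.7945e-05 * exp(-102e3 / (8.314 * 751.15)) = 5.48108e-12 m^2/s
Step 2: L = 2*sqrt(D*t)
t = 20 h = 72000 s
L = 2*sqrt(5.48108e-12 * 72000) = 1.256e-03 m


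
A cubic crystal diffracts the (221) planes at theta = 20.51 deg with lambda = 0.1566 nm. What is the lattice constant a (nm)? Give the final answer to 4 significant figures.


d = lambda / (2*sin(theta))
d = 0.1566 / (2*sin(20.51 deg))
d = 0.223477 nm
a = d * sqrt(h^2+k^2+l^2) = 0.223477 * sqrt(9)
a = 0.6704 nm


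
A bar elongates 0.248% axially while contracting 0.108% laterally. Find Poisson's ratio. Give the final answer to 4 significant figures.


nu = -epsilon_lat / epsilon_axial
Lateral strain is contraction (negative), so using magnitudes:
nu = 0.108 / 0.248
nu = 0.4355


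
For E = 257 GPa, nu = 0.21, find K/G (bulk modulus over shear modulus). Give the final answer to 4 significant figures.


G = E / (2*(1+nu))
G = 257 / (2*(1+0.21)) = 106.198 GPa
K = E / (3*(1-2*nu))
K = 257 / (3*(1-2*0.21)) = 147.701 GPa
K/G = 147.701 / 106.198 = 1.391


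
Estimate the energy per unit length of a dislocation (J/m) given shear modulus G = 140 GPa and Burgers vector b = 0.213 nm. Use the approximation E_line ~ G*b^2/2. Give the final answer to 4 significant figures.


E = G*b^2/2
b = 0.213 nm = 2.13e-10 m
G = 140 GPa = 1.4e+11 Pa
E = 0.5 * 1.4e+11 * (2.13e-10)^2
E = 3.176e-09 J/m


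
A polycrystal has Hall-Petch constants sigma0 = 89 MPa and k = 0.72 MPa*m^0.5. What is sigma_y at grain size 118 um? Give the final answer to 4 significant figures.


sigma_y = sigma0 + k / sqrt(d)
d = 118 um = 1.18e-04 m
sigma_y = 89 + 0.72 / sqrt(1.18e-04)
sigma_y = 155.3 MPa


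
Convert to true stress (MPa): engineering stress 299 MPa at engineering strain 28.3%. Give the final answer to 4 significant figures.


sigma_true = sigma_eng * (1 + epsilon_eng)
sigma_true = 299 * (1 + 0.283)
sigma_true = 383.6 MPa


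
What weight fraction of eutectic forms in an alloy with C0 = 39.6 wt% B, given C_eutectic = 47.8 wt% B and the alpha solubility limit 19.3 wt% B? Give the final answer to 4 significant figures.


f_primary = (C_e - C0) / (C_e - C_alpha_max)
f_primary = (47.8 - 39.6) / (47.8 - 19.3)
f_primary = 0.287719
f_eutectic = 1 - 0.287719 = 0.7123


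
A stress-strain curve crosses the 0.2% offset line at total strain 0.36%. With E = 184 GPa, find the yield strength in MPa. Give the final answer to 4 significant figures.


Offset strain = 0.002
Elastic strain at yield = total_strain - offset = 3.6e-03 - 0.002 = 1.6e-03
sigma_y = E * elastic_strain = 184000 * 1.6e-03
sigma_y = 294.4 MPa


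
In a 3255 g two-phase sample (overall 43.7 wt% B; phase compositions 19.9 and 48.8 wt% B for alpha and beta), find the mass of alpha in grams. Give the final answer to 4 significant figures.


f_alpha = (C_beta - C0) / (C_beta - C_alpha)
f_alpha = (48.8 - 43.7) / (48.8 - 19.9) = 0.176471
m_alpha = f_alpha * m_total = 0.176471 * 3255 = 574.4 g


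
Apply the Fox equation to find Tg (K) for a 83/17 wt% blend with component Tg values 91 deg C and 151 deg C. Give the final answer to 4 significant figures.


1/Tg = w1/Tg1 + w2/Tg2 (in Kelvin)
Tg1 = 364.15 K, Tg2 = 424.15 K
1/Tg = 0.83/364.15 + 0.17/424.15
Tg = 373.1 K


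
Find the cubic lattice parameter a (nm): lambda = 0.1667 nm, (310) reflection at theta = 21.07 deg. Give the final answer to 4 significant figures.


d = lambda / (2*sin(theta))
d = 0.1667 / (2*sin(21.07 deg))
d = 0.231844 nm
a = d * sqrt(h^2+k^2+l^2) = 0.231844 * sqrt(10)
a = 0.7332 nm


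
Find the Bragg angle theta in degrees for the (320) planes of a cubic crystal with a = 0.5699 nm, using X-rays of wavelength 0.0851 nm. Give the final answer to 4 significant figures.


d = a / sqrt(h^2+k^2+l^2)
d = 0.5699 / sqrt(13) = 0.158062 nm
lambda = 2*d*sin(theta)  =>  sin(theta) = lambda / (2*d)
sin(theta) = 0.0851 / (2 * 0.158062) = 0.269198
theta = 15.62 deg


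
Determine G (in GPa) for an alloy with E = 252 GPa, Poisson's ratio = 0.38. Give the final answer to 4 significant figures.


G = E / (2*(1+nu))
G = 252 / (2*(1+0.38))
G = 91.3 GPa


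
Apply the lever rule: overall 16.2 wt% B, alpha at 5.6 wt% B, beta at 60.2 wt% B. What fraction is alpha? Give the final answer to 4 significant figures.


f_alpha = (C_beta - C0) / (C_beta - C_alpha)
f_alpha = (60.2 - 16.2) / (60.2 - 5.6)
f_alpha = 0.8059


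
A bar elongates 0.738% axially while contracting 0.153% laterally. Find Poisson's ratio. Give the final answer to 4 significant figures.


nu = -epsilon_lat / epsilon_axial
Lateral strain is contraction (negative), so using magnitudes:
nu = 0.153 / 0.738
nu = 0.2073


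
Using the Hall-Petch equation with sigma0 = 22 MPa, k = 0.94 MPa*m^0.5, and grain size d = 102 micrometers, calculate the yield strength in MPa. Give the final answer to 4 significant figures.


sigma_y = sigma0 + k / sqrt(d)
d = 102 um = 1.02e-04 m
sigma_y = 22 + 0.94 / sqrt(1.02e-04)
sigma_y = 115.1 MPa


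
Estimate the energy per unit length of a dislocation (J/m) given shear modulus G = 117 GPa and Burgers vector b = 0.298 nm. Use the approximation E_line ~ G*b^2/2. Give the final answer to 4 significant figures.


E = G*b^2/2
b = 0.298 nm = 2.98e-10 m
G = 117 GPa = 1.17e+11 Pa
E = 0.5 * 1.17e+11 * (2.98e-10)^2
E = 5.195e-09 J/m


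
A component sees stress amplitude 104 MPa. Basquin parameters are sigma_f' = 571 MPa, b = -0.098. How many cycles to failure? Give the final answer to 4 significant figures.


sigma_a = sigma_f' * (2*Nf)^b
2*Nf = (sigma_a / sigma_f')^(1/b)
2*Nf = (104 / 571)^(1/-0.098)
2*Nf = 3.52344e+07
Nf = 1.762e+07 cycles


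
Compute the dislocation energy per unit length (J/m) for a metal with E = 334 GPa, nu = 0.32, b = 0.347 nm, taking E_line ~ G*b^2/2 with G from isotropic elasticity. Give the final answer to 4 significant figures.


Step 1: G = E / (2*(1+nu))
G = 334 / (2*(1+0.32)) = 126.515 GPa = 1.26515e+11 Pa
Step 2: E_line = G*b^2/2
b = 0.347 nm = 3.47e-10 m
E_line = 0.5 * 1.26515e+11 * (3.47e-10)^2 = 7.617e-09 J/m


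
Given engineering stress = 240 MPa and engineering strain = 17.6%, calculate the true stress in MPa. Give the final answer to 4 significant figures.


sigma_true = sigma_eng * (1 + epsilon_eng)
sigma_true = 240 * (1 + 0.176)
sigma_true = 282.2 MPa


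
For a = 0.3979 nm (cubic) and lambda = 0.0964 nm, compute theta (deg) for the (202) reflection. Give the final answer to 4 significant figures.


d = a / sqrt(h^2+k^2+l^2)
d = 0.3979 / sqrt(8) = 0.140679 nm
lambda = 2*d*sin(theta)  =>  sin(theta) = lambda / (2*d)
sin(theta) = 0.0964 / (2 * 0.140679) = 0.342624
theta = 20.04 deg


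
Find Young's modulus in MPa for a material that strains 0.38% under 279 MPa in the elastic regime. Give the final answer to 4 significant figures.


E = sigma / epsilon
epsilon = 0.38% = 3.8e-03
E = 279 / 3.8e-03
E = 73420 MPa


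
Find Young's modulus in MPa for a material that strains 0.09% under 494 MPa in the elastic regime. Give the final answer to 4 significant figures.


E = sigma / epsilon
epsilon = 0.09% = 9e-04
E = 494 / 9e-04
E = 548900 MPa


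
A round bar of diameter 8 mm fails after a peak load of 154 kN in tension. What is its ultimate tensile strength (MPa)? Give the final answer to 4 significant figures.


A0 = pi*(d/2)^2 = pi*(8/2)^2 = 50.2655 mm^2
UTS = F_max / A0 = 154*1000 / 50.2655
UTS = 3064 MPa


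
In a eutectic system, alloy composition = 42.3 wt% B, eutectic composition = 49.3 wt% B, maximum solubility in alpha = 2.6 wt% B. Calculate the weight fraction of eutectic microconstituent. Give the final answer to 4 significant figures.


f_primary = (C_e - C0) / (C_e - C_alpha_max)
f_primary = (49.3 - 42.3) / (49.3 - 2.6)
f_primary = 0.149893
f_eutectic = 1 - 0.149893 = 0.8501


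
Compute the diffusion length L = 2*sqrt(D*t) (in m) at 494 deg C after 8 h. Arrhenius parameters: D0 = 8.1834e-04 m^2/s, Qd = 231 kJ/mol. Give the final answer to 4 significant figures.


Step 1: D = D0 * exp(-Qd/(R*T))
T = 767.15 K
D = 8.1834e-04 * exp(-231e3 / (8.314 * 767.15)) = 1.52671e-19 m^2/s
Step 2: L = 2*sqrt(D*t)
t = 8 h = 28800 s
L = 2*sqrt(1.52671e-19 * 28800) = 1.326e-07 m


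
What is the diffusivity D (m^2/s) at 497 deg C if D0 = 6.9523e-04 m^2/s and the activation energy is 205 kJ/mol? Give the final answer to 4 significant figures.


D = D0 * exp(-Qd / (R*T))
T = 770.15 K
D = 6.9523e-04 * exp(-205e3 / (8.314 * 770.15))
D = 8.664e-18 m^2/s


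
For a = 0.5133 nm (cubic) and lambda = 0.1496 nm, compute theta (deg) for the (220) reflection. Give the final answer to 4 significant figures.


d = a / sqrt(h^2+k^2+l^2)
d = 0.5133 / sqrt(8) = 0.181479 nm
lambda = 2*d*sin(theta)  =>  sin(theta) = lambda / (2*d)
sin(theta) = 0.1496 / (2 * 0.181479) = 0.412169
theta = 24.34 deg


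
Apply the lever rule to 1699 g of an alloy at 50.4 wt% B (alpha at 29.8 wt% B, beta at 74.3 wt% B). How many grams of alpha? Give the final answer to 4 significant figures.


f_alpha = (C_beta - C0) / (C_beta - C_alpha)
f_alpha = (74.3 - 50.4) / (74.3 - 29.8) = 0.537079
m_alpha = f_alpha * m_total = 0.537079 * 1699 = 912.5 g


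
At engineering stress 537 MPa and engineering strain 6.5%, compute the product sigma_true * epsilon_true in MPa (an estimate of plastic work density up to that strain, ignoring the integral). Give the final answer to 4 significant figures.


sigma_true = sigma_eng * (1 + epsilon_eng)
sigma_true = 537 * (1 + 0.065) = 571.905 MPa
epsilon_true = ln(1 + epsilon_eng)
epsilon_true = ln(1 + 0.065) = 0.0629748
sigma_true * epsilon_true = 571.905 * 0.0629748 = 36.02 MPa
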